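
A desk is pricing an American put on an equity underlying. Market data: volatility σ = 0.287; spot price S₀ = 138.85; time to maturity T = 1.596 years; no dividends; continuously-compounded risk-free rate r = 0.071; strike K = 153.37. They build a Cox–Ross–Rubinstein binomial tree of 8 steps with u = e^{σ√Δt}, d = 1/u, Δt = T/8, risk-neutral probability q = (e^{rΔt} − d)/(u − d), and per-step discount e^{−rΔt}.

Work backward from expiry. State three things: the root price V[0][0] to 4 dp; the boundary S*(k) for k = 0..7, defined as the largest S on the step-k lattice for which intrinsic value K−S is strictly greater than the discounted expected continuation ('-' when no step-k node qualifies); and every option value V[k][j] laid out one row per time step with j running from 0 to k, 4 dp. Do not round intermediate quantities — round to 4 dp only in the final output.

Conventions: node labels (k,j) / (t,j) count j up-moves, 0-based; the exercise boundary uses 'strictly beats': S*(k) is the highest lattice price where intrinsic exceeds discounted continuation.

price = 22.4011
boundary = - - 107.4488 94.5213 107.4488 122.1445 107.4488 122.1445
tree:
22.4011
32.5611 13.7632
45.9212 21.2871 7.2895
58.8487 31.8632 12.2401 2.9817
70.2209 45.9212 19.9348 5.5694 0.7074
80.2249 58.8487 31.2255 10.2005 1.5057 0.0000
89.0252 70.2209 45.9212 18.1910 3.2049 0.0000 0.0000
96.7668 80.2249 58.8487 31.2255 6.8217 0.0000 0.0000 0.0000
103.5769 89.0252 70.2209 45.9212 14.5200 0.0000 0.0000 0.0000 0.0000

Δt=0.19950, u=1.13677, d=0.87969, q=0.52349, disc=e^(-rΔt)=0.98594
k=8 terminal: V=max(K-S,0) → 103.5769 89.0252 70.2209 45.9212 14.5200 0.0000 0.0000 0.0000 0.0000
k=7: j=0 S=56.6032 intr=96.7668 cont=94.6097 V=96.7668[EX]; j=1 S=73.1451 intr=80.2249 cont=78.0678 V=80.2249[EX]; j=2 S=94.5213 intr=58.8487 cont=56.6916 V=58.8487[EX]; j=3 S=122.1445 intr=31.2255 cont=29.0684 V=31.2255[EX]; j=4 S=157.8403 intr=0.0000 cont=6.8217 V=6.8217[hold]; j=5 S=203.9681 intr=0.0000 cont=0.0000 V=0.0000[hold]; j=6 S=263.5763 intr=0.0000 cont=0.0000 V=0.0000[hold]; j=7 S=340.6047 intr=0.0000 cont=0.0000 V=0.0000[hold]  S*(7)=122.1445
k=6: j=0 S=64.3448 intr=89.0252 cont=86.8681 V=89.0252[EX]; j=1 S=83.1491 intr=70.2209 cont=68.0638 V=70.2209[EX]; j=2 S=107.4488 intr=45.9212 cont=43.7641 V=45.9212[EX]; j=3 S=138.8500 intr=14.5200 cont=18.1910 V=18.1910[hold]; j=4 S=179.4280 intr=0.0000 cont=3.2049 V=3.2049[hold]; j=5 S=231.8645 intr=0.0000 cont=0.0000 V=0.0000[hold]; j=6 S=299.6253 intr=0.0000 cont=0.0000 V=0.0000[hold]  S*(6)=107.4488
k=5: j=0 S=73.1451 intr=80.2249 cont=78.0678 V=80.2249[EX]; j=1 S=94.5213 intr=58.8487 cont=56.6916 V=58.8487[EX]; j=2 S=122.1445 intr=31.2255 cont=30.9631 V=31.2255[EX]; j=3 S=157.8403 intr=0.0000 cont=10.2005 V=10.2005[hold]; j=4 S=203.9681 intr=0.0000 cont=1.5057 V=1.5057[hold]; j=5 S=263.5763 intr=0.0000 cont=0.0000 V=0.0000[hold]  S*(5)=122.1445
k=4: j=0 S=83.1491 intr=70.2209 cont=68.0638 V=70.2209[EX]; j=1 S=107.4488 intr=45.9212 cont=43.7641 V=45.9212[EX]; j=2 S=138.8500 intr=14.5200 cont=19.9348 V=19.9348[hold]; j=3 S=179.4280 intr=0.0000 cont=5.5694 V=5.5694[hold]; j=4 S=231.8645 intr=0.0000 cont=0.7074 V=0.7074[hold]  S*(4)=107.4488
k=3: j=0 S=94.5213 intr=58.8487 cont=56.6916 V=58.8487[EX]; j=1 S=122.1445 intr=31.2255 cont=31.8632 V=31.8632[hold]; j=2 S=157.8403 intr=0.0000 cont=12.2401 V=12.2401[hold]; j=3 S=203.9681 intr=0.0000 cont=2.9817 V=2.9817[hold]  S*(3)=94.5213
k=2: j=0 S=107.4488 intr=45.9212 cont=44.0932 V=45.9212[EX]; j=1 S=138.8500 intr=14.5200 cont=21.2871 V=21.2871[hold]; j=2 S=179.4280 intr=0.0000 cont=7.2895 V=7.2895[hold]  S*(2)=107.4488
k=1: j=0 S=122.1445 intr=31.2255 cont=32.5611 V=32.5611[hold]; j=1 S=157.8403 intr=0.0000 cont=13.7632 V=13.7632[hold]  S*(1)=-
k=0: j=0 S=138.8500 intr=14.5200 cont=22.4011 V=22.4011[hold]  S*(0)=-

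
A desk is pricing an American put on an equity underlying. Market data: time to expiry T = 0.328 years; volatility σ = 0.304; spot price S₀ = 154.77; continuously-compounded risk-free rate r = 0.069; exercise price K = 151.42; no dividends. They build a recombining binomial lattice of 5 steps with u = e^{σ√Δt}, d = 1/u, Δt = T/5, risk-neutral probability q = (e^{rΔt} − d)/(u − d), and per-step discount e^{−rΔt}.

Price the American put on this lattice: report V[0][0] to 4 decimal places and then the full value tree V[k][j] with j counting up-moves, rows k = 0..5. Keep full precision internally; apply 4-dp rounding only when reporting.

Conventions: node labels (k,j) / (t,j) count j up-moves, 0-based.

Δt=0.06560, u=1.08097, d=0.92509, q=0.50965, disc=e^(-rΔt)=0.99548
k=5 terminal: V=max(K-S,0) → 46.5596 28.8902 8.2435 0.0000 0.0000 0.0000
k=4: j=0 S=113.3513 intr=38.0687 cont=37.3848 V=38.0687[EX]; j=1 S=132.4514 intr=18.9686 cont=18.2847 V=18.9686[EX]; j=2 S=154.7700 intr=0.0000 cont=4.0240 V=4.0240[hold]; j=3 S=180.8493 intr=0.0000 cont=0.0000 V=0.0000[hold]; j=4 S=211.3231 intr=0.0000 cont=0.0000 V=0.0000[hold]
k=3: j=0 S=122.5298 intr=28.8902 cont=28.2064 V=28.8902[EX]; j=1 S=143.1765 intr=8.2435 cont=11.3008 V=11.3008[hold]; j=2 S=167.3023 intr=0.0000 cont=1.9642 V=1.9642[hold]; j=3 S=195.4933 intr=0.0000 cont=0.0000 V=0.0000[hold]
k=2: j=0 S=132.4514 intr=18.9686 cont=19.8358 V=19.8358[hold]; j=1 S=154.7700 intr=0.0000 cont=6.5129 V=6.5129[hold]; j=2 S=180.8493 intr=0.0000 cont=0.9588 V=0.9588[hold]
k=1: j=0 S=143.1765 intr=8.2435 cont=12.9869 V=12.9869[hold]; j=1 S=167.3023 intr=0.0000 cont=3.6657 V=3.6657[hold]
k=0: j=0 S=154.7700 intr=0.0000 cont=8.1992 V=8.1992[hold]

price = 8.1992
tree:
8.1992
12.9869 3.6657
19.8358 6.5129 0.9588
28.8902 11.3008 1.9642 0.0000
38.0687 18.9686 4.0240 0.0000 0.0000
46.5596 28.8902 8.2435 0.0000 0.0000 0.0000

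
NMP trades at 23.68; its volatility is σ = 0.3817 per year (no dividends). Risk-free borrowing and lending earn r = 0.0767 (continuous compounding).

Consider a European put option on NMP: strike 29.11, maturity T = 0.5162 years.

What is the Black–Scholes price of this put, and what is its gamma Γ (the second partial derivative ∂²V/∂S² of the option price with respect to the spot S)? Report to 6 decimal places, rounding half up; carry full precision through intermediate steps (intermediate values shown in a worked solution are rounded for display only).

σ√T = 0.3817·√0.5162 = 0.274240
d₁ = (ln(S/K) + (r+σ²/2)T) / (σ√T) = (ln(23.68/29.11) + (0.0767+0.3817²/2)·0.5162) / 0.274240 = (-0.206451 + 0.077196) / 0.274240 = -0.471319
d₂ = d₁ − σ√T = -0.471319 − 0.274240 = -0.745559
e^{−rT} = 0.961181
N(−d₁) = 0.681293,  N(−d₂) = 0.772033
Put price V = K·e^{−rT}·N(−d₂) − S·N(−d₁) = 21.601469 − 16.133028 = 5.468440
φ(d₁) = (1/√(2π))·e^{−d₁²/2} = 0.357004
Γ = φ(d₁) / (S·σ·√T) = 0.054974

price = 5.468440
Γ = 0.054974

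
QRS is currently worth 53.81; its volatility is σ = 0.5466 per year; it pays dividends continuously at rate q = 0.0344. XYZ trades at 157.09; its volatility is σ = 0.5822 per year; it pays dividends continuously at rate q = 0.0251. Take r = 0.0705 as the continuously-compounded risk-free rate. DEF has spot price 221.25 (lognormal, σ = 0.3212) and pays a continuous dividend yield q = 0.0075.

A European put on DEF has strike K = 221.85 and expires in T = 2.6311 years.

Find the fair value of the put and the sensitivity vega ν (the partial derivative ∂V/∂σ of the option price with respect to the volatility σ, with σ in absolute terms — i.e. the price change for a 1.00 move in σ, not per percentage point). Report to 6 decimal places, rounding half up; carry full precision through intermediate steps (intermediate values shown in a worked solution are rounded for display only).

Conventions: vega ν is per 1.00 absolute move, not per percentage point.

σ√T = 0.3212·√2.6311 = 0.521008
d₁ = (ln(S/K) + (r−q+σ²/2)T) / (σ√T) = (ln(221.25/221.85) + (0.0705−0.0075+0.3212²/2)·2.6311) / 0.521008 = (-0.002708 + 0.301484) / 0.521008 = 0.573457
d₂ = d₁ − σ√T = 0.573457 − 0.521008 = 0.052449
e^{−rT} = 0.830695
e^{−qT} = 0.980460
N(−d₁) = 0.283168,  N(−d₂) = 0.479085
Put price V = K·e^{−rT}·N(−d₂) − S·e^{−qT}·N(−d₁) = 88.290483 − 61.426643 = 26.863840
φ(d₁) = (1/√(2π))·e^{−d₁²/2} = 0.338455
ν = S·e^{−qT}·φ(d₁)·√T = 119.091955

price = 26.863840
ν = 119.091955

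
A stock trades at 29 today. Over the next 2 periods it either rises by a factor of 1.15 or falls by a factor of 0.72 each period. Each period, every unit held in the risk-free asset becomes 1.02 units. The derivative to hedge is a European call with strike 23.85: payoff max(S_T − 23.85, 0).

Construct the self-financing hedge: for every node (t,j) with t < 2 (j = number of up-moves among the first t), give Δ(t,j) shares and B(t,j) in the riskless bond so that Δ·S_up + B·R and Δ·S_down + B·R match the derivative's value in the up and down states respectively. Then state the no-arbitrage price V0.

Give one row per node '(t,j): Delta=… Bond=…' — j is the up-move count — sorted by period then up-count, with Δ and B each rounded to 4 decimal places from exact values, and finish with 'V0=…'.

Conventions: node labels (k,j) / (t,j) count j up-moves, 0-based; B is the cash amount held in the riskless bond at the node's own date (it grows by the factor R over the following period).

(0,0): Delta=0.7904 Bond=-16.0722
(1,0): Delta=0.0180 Bond=-0.2659
(1,1): Delta=1.0000 Bond=-23.3824
V0=6.8507

Under the risk-neutral measure, an up-move has probability p* = (R−d)/(u−d) = 0.6977 and values discount at R = 1.02.
Expiry values: V(2,0)=0.0000, V(2,1)=0.1620, V(2,2)=14.5025
  t=1,j=0: stock 20.8800 → up 24.0120 (V=0.1620), down 15.0336 (V=0.0000). Price 0.1108; hedge Δ=0.0180, bond B=-0.2659.
  t=1,j=1: stock 33.3500 → up 38.3525 (V=14.5025), down 24.0120 (V=0.1620). Price 9.9676; hedge Δ=1.0000, bond B=-23.3824.
  t=0,j=0: stock 29.0000 → up 33.3500 (V=9.9676), down 20.8800 (V=0.1108). Price 6.8507; hedge Δ=0.7904, bond B=-16.0722.
Sanity check at the root: Δ(0,0)·S0 + B(0,0) reproduces V0 = 6.8507.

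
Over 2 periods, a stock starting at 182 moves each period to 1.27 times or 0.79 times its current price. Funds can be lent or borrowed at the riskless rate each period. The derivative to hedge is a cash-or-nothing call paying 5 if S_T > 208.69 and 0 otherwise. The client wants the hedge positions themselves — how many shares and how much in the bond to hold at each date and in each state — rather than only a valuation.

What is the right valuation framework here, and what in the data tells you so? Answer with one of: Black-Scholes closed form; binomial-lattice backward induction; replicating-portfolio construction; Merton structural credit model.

framework: replicating-portfolio construction

Key observation: the mandate to exhibit the hedge at every date and state singles out the replicating-portfolio construction on the 2-period tree with factors 1.27 and 0.79 from 182.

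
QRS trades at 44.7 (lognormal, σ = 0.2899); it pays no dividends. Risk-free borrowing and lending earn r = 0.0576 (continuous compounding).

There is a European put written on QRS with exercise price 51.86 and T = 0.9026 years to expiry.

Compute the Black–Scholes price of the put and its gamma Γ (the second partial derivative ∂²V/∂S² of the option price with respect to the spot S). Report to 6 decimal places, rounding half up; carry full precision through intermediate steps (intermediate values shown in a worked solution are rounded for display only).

σ√T = 0.2899·√0.9026 = 0.275420
d₁ = (ln(S/K) + (r+σ²/2)T) / (σ√T) = (ln(44.7/51.86) + (0.0576+0.2899²/2)·0.9026) / 0.275420 = (-0.148574 + 0.089918) / 0.275420 = -0.212970
d₂ = d₁ − σ√T = -0.212970 − 0.275420 = -0.488391
e^{−rT} = 0.949339
N(−d₁) = 0.584325,  N(−d₂) = 0.687363
Put price V = K·e^{−rT}·N(−d₂) − S·N(−d₁) = 33.840756 − 26.119326 = 7.721430
φ(d₁) = (1/√(2π))·e^{−d₁²/2} = 0.389997
Γ = φ(d₁) / (S·σ·√T) = 0.031678

price = 7.721430
Γ = 0.031678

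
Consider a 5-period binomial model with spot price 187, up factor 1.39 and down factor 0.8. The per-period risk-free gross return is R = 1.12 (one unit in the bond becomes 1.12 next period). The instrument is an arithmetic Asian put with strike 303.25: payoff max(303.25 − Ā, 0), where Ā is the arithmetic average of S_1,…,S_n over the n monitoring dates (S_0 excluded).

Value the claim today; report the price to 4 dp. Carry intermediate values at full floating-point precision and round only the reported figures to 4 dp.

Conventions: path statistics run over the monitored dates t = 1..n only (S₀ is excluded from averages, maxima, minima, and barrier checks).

price = 38.9004

No-arbitrage gives p* = (R−d)/(u−d) = 0.5424: enumerate every path, weight its payoff by its p*-probability, and discount by R^5.
Enumerate all 2^5 = 32 price paths (U = up ×1.39, D = down ×0.8); each path with k up-moves has probability p*^k·(1−p*)^(5−k).
DDDDD: Ā=100.5791, payoff=202.6709, prob=0.020071
UDDDD: Ā=174.7561, payoff=128.4939, prob=0.023787
DUDDD: Ā=152.6901, payoff=150.5599, prob=0.023787
UUDDD: Ā=265.2991, payoff=37.9509, prob=0.028192
DDUDD: Ā=135.0373, payoff=168.2127, prob=0.023787
UDUDD: Ā=234.6274, payoff=68.6226, prob=0.028192
DUUDD: Ā=212.5614, payoff=90.6886, prob=0.028192
UUUDD: Ā=369.3254, payoff=0.0000, prob=0.033413
DDDUD: Ā=120.9151, payoff=182.3349, prob=0.023787
UDDUD: Ā=210.0900, payoff=93.1600, prob=0.028192
DUDUD: Ā=188.0240, payoff=115.2260, prob=0.028192
UUDUD: Ā=326.6917, payoff=0.0000, prob=0.033413
DDUUD: Ā=170.3712, payoff=132.8788, prob=0.028192
UDUUD: Ā=296.0199, payoff=7.2301, prob=0.033413
DUUUD: Ā=273.9539, payoff=29.2961, prob=0.033413
UUUUD: Ā=475.9950, payoff=0.0000, prob=0.039601
DDDDU: Ā=109.6173, payoff=193.6327, prob=0.023787
UDDDU: Ā=190.4601, payoff=112.7899, prob=0.028192
DUDDU: Ā=168.3941, payoff=134.8559, prob=0.028192
UUDDU: Ā=292.5847, payoff=10.6653, prob=0.033413
DDUDU: Ā=150.7413, payoff=152.5087, prob=0.028192
UDUDU: Ā=261.9130, payoff=41.3370, prob=0.033413
DUUDU: Ā=239.8470, payoff=63.4030, prob=0.033413
UUUDU: Ā=416.7341, payoff=0.0000, prob=0.039601
DDDUU: Ā=136.6190, payoff=166.6310, prob=0.028192
UDDUU: Ā=237.3756, payoff=65.8744, prob=0.033413
DUDUU: Ā=215.3096, payoff=87.9404, prob=0.033413
UUDUU: Ā=374.1004, payoff=0.0000, prob=0.039601
DDUUU: Ā=197.6568, payoff=105.5932, prob=0.033413
UDUUU: Ā=343.4286, payoff=0.0000, prob=0.039601
DUUUU: Ā=321.3626, payoff=0.0000, prob=0.039601
UUUUU: Ā=558.3676, payoff=0.0000, prob=0.046934
Price = Σ prob·payoff / R^5 = 68.555723 / 1.762342 = 38.9004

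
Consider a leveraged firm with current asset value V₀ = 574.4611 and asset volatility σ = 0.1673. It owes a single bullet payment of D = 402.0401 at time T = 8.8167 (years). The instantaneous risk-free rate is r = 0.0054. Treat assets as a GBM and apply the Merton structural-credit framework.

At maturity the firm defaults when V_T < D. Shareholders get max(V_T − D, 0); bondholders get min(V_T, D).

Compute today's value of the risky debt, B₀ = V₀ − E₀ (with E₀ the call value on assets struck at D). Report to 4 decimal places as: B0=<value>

With assets at 574.4611 and a single debt payment of 402.0401 at 8.8167 years:
d₁ = [ln(V₀/D) + (r + σ²/2)T] / (σ√T)
   = [ln(574.4611/402.0401) + (0.0054 + 0.5·0.1673²)·8.8167] / (0.1673·√8.8167)
   = [0.356881 + 0.170997] / 0.496763 = 1.062635
d₂ = d₁ − σ√T = 1.062635 − 0.496763 = 0.565872
N(d₁) = 0.856026,  N(d₂) = 0.714260,  e^(−rT) = 0.953505
E₀ = V₀·N(d₁) − D·e^(−rT)·N(d₂)
   = 574.4611·0.856026 − 402.0401·0.953505·0.714260 = 217.944170
B₀ = V₀ − E₀ = 574.4611 − 217.944170 = 356.516930

B0=356.5169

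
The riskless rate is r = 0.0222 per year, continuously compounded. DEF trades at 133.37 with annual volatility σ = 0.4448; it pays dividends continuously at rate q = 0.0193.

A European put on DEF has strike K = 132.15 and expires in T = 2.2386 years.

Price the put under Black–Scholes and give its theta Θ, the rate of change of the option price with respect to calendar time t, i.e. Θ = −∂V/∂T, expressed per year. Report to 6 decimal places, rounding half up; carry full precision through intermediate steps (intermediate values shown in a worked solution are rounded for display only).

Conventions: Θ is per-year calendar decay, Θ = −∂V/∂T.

price = 32.052869
Θ = -6.263339

σ√T = 0.4448·√2.2386 = 0.665508
d₁ = (ln(S/K) + (r−q+σ²/2)T) / (σ√T) = (ln(133.37/132.15) + (0.0222−0.0193+0.4448²/2)·2.2386) / 0.665508 = (0.009190 + 0.227942) / 0.665508 = 0.356317
d₂ = d₁ − σ√T = 0.356317 − 0.665508 = -0.309191
e^{−rT} = 0.951518
e^{−qT} = 0.957715
N(−d₁) = 0.360802,  N(−d₂) = 0.621412
Put price V = K·e^{−rT}·N(−d₂) − S·e^{−qT}·N(−d₁) = 78.138218 − 46.085350 = 32.052869
φ(d₁) = (1/√(2π))·e^{−d₁²/2} = 0.374404
Θ = −S·e^{−qT}·φ(d₁)·σ/(2√T) − q·S·e^{−qT}·N(−d₁) + r·K·e^{−rT}·N(−d₂) = −7.108560 − 0.889447 + 1.734668 = -6.263339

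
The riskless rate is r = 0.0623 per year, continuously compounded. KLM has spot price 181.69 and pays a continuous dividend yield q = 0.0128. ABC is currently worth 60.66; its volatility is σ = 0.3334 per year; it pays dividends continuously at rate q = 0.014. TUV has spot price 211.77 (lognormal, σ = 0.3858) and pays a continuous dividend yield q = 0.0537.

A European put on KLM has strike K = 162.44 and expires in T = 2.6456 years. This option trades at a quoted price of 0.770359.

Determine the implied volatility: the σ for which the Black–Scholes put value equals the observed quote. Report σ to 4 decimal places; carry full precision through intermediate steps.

At σ = 0.1006 the Black–Scholes value reproduces the quote:
σ√T = 0.1006·√2.6456 = 0.163629
d₁ = (ln(S/K) + (r−q+σ²/2)T) / (σ√T) = (ln(181.69/162.44) + (0.0623−0.0128+0.1006²/2)·2.6456) / 0.163629 = (0.111993 + 0.144344) / 0.163629 = 1.566579
d₂ = d₁ − σ√T = 1.566579 − 0.163629 = 1.402950
e^{−rT} = 0.848046
e^{−qT} = 0.966703
N(−d₁) = 0.058607,  N(−d₂) = 0.080316
V = K·e^{−rT}·N(−d₂) − S·e^{−qT}·N(−d₁) = 11.064033 − 10.293674 = 0.770359 (the observed quote) — the price is monotone increasing in volatility, hence this σ is the only solution

sigma = 0.1006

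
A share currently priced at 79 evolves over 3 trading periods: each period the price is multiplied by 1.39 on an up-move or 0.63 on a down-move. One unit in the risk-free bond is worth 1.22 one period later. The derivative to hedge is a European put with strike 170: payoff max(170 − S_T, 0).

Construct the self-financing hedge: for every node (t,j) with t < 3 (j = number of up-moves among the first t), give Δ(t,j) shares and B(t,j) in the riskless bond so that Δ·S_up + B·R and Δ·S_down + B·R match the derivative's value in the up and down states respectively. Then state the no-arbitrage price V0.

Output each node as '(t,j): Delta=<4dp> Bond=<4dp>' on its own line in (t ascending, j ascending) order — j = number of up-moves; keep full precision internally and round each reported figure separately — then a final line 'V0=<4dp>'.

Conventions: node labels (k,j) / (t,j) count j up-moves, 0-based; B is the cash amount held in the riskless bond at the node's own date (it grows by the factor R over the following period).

No-arbitrage ⇒ martingale measure with p* = (R−d)/(u−d) = 0.7763.
Expiry values: V(3,0)=150.2463, V(3,1)=126.4164, V(3,2)=73.8394, V(3,3)=0.0000
(2,0): S=31.3551. Δ = (V_up−V_dn)/(S_up−S_dn) = (126.4164−150.2463)/(43.5836−19.7537) = -1.0000. V = [p*·126.4164 + (1−p*)·150.2463]/1.22 = 107.9892. B = V − Δ·S = 139.3443.
(2,1): S=69.1803. Δ = (V_up−V_dn)/(S_up−S_dn) = (73.8394−126.4164)/(96.1606−43.5836) = -1.0000. V = [p*·73.8394 + (1−p*)·126.4164]/1.22 = 70.1640. B = V − Δ·S = 139.3443.
(2,2): S=152.6359. Δ = (V_up−V_dn)/(S_up−S_dn) = (0.0000−73.8394)/(212.1639−96.1606) = -0.6365. V = [p*·0.0000 + (1−p*)·73.8394]/1.22 = 13.5383. B = V − Δ·S = 110.6954.
(1,0): S=49.7700. Δ = (V_up−V_dn)/(S_up−S_dn) = (70.1640−107.9892)/(69.1803−31.3551) = -1.0000. V = [p*·70.1640 + (1−p*)·107.9892]/1.22 = 64.4466. B = V − Δ·S = 114.2166.
(1,1): S=109.8100. Δ = (V_up−V_dn)/(S_up−S_dn) = (13.5383−70.1640)/(152.6359−69.1803) = -0.6785. V = [p*·13.5383 + (1−p*)·70.1640]/1.22 = 21.4791. B = V − Δ·S = 95.9866.
(0,0): S=79.0000. Δ = (V_up−V_dn)/(S_up−S_dn) = (21.4791−64.4466)/(109.8100−49.7700) = -0.7156. V = [p*·21.4791 + (1−p*)·64.4466]/1.22 = 25.4838. B = V − Δ·S = 82.0200.
Verification: the root portfolio costs Δ(0,0)·S0 + B(0,0) = 25.4838, matching V0.

(0,0): Delta=-0.7156 Bond=82.0200
(1,0): Delta=-1.0000 Bond=114.2166
(1,1): Delta=-0.6785 Bond=95.9866
(2,0): Delta=-1.0000 Bond=139.3443
(2,1): Delta=-1.0000 Bond=139.3443
(2,2): Delta=-0.6365 Bond=110.6954
V0=25.4838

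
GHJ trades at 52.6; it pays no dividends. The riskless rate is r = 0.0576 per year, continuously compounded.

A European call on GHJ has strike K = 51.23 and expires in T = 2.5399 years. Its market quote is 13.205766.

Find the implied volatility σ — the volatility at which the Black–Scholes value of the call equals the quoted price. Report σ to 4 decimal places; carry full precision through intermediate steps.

sigma = 0.2751

At σ = 0.2751 the Black–Scholes value reproduces the quote:
σ√T = 0.2751·√2.5399 = 0.438429
d₁ = (ln(S/K) + (r+σ²/2)T) / (σ√T) = (ln(52.6/51.23) + (0.0576+0.2751²/2)·2.5399) / 0.438429 = (0.026391 + 0.242408) / 0.438429 = 0.613096
d₂ = d₁ − σ√T = 0.613096 − 0.438429 = 0.174668
e^{−rT} = 0.863900
N(d₁) = 0.730094,  N(d₂) = 0.569330
V = S·N(d₁) − K·e^{−rT}·N(d₂) = 38.402924 − 25.197158 = 13.205766 (the quoted price), and the Black–Scholes price is strictly increasing in σ, so σ is unique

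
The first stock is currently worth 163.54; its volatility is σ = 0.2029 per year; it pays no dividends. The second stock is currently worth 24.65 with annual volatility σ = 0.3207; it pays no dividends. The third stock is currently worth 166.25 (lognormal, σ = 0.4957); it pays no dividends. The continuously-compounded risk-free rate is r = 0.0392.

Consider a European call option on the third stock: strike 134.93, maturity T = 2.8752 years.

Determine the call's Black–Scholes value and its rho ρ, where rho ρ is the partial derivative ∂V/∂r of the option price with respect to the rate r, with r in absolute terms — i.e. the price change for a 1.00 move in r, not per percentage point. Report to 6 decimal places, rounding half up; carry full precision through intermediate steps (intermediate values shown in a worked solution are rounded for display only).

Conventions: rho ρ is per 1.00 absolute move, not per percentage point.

σ√T = 0.4957·√2.8752 = 0.840529
d₁ = (ln(S/K) + (r+σ²/2)T) / (σ√T) = (ln(166.25/134.93) + (0.0392+0.4957²/2)·2.8752) / 0.840529 = (0.208737 + 0.465953) / 0.840529 = 0.802696
d₂ = d₁ − σ√T = 0.802696 − 0.840529 = -0.037834
e^{−rT} = 0.893412
N(d₁) = 0.788925,  N(d₂) = 0.484910
Call price V = S·N(d₁) − K·e^{−rT}·N(d₂) = 131.158722 − 58.454954 = 72.703769
ρ = K·T·e^{−rT}·N(d₂) = 168.069683

price = 72.703769
ρ = 168.069683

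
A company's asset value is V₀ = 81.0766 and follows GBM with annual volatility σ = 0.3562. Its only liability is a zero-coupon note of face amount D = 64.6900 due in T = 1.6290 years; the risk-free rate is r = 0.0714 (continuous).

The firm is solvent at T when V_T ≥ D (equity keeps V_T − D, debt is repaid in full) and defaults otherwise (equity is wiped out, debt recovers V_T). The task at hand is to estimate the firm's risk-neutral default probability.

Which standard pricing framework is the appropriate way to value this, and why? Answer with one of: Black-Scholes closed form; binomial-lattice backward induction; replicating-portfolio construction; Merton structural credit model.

framework: Merton structural credit model

Key observation: the data describe a firm's assets (V₀ = 81.0766, GBM) and a single zero-coupon debt of face 64.6900, so credit quantities follow from equity-as-call in the structural model.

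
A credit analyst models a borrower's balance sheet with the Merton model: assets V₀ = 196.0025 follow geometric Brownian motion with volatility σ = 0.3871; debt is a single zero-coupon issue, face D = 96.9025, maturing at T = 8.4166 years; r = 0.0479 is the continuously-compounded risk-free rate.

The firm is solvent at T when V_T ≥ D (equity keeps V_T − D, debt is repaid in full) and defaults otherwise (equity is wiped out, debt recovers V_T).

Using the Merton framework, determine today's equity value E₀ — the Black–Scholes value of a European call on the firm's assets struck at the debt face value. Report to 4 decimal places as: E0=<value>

E0=141.0517

Apply the equity-as-call identities (strike 96.9025, horizon 8.4166 years):
d₁ = [ln(V₀/D) + (r + σ²/2)T] / (σ√T)
   = [ln(196.0025/96.9025) + (0.0479 + 0.5·0.3871²)·8.4166] / (0.3871·√8.4166)
   = [0.704422 + 1.033754] / 1.123030 = 1.547755
d₂ = d₁ − σ√T = 1.547755 − 1.123030 = 0.424725
N(d₁) = 0.939159,  N(d₂) = 0.664481,  e^(−rT) = 0.668208
E₀ = V₀·N(d₁) − D·e^(−rT)·N(d₂)
   = 196.0025·0.939159 − 96.9025·0.668208·0.664481 = 141.051710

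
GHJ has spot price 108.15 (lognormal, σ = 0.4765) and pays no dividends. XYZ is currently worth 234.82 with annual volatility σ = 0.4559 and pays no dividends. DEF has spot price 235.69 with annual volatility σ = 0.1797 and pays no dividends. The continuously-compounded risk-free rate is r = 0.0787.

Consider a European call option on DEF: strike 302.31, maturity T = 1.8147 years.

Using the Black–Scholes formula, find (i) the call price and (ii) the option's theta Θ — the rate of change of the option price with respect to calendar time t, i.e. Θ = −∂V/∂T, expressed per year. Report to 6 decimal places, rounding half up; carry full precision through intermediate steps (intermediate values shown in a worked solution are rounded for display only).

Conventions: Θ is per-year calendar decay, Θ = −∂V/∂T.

price = 13.037842
Θ = -11.902398

σ√T = 0.1797·√1.8147 = 0.242075
d₁ = (ln(S/K) + (r+σ²/2)T) / (σ√T) = (ln(235.69/302.31) + (0.0787+0.1797²/2)·1.8147) / 0.242075 = (-0.248936 + 0.172117) / 0.242075 = -0.317333
d₂ = d₁ − σ√T = -0.317333 − 0.242075 = -0.559408
e^{−rT} = 0.866913
N(d₁) = 0.375495,  N(d₂) = 0.287942
Call price V = S·N(d₁) − K·e^{−rT}·N(d₂) = 88.500529 − 75.462687 = 13.037842
φ(d₁) = (1/√(2π))·e^{−d₁²/2} = 0.379353
Θ = −S·φ(d₁)·σ/(2√T) − r·K·e^{−rT}·N(d₂) = −5.963485 − 5.938913 = -11.902398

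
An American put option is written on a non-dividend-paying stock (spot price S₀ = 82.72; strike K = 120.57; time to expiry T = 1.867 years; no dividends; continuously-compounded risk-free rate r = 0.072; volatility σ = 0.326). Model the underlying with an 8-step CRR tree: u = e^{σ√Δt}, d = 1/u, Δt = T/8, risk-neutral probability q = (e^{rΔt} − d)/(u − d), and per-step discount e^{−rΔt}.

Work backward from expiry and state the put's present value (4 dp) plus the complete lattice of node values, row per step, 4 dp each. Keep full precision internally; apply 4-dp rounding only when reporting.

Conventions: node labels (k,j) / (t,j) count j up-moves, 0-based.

price = 37.8500
tree:
37.8500
49.9033 26.6901
60.2003 37.8500 17.0296
68.9969 49.9033 25.8542 9.2564
76.5117 60.2003 37.8500 15.3767 3.7810
82.9315 68.9969 49.9033 24.6949 7.0828 0.7872
88.4159 76.5117 60.2003 37.8500 13.0843 1.6482 0.0000
93.1012 82.9315 68.9969 49.9033 23.7408 3.4509 0.0000 0.0000
97.1037 88.4159 76.5117 60.2003 37.8500 7.2251 0.0000 0.0000 0.0000

Δt=0.23337  u=1.17057  d=0.85429  q=0.51429  discount=0.98334
step 8 (expiry): payoffs max(K−S,0) = 97.1037 88.4159 76.5117 60.2003 37.8500 7.2251 0.0000 0.0000 0.0000
k=7: (k=7,j=0): S=27.4688, K−S=93.1012, hold=91.0921 ⇒ V=93.1012 exercise | (k=7,j=1): S=37.6385, K−S=82.9315, hold=80.9225 ⇒ V=82.9315 exercise | (k=7,j=2): S=51.5731, K−S=68.9969, hold=66.9879 ⇒ V=68.9969 exercise | (k=7,j=3): S=70.6667, K−S=49.9033, hold=47.8943 ⇒ V=49.9033 exercise | (k=7,j=4): S=96.8292, K−S=23.7408, hold=21.7318 ⇒ V=23.7408 exercise | (k=7,j=5): S=132.6776, K−S=0.0000, hold=3.4509 ⇒ V=3.4509 continue | (k=7,j=6): S=181.7981, K−S=0.0000, hold=0.0000 ⇒ V=0.0000 continue | (k=7,j=7): S=249.1040, K−S=0.0000, hold=0.0000 ⇒ V=0.0000 continue
k=6: (k=6,j=0): S=32.1541, K−S=88.4159, hold=86.4069 ⇒ V=88.4159 exercise | (k=6,j=1): S=44.0583, K−S=76.5117, hold=74.5027 ⇒ V=76.5117 exercise | (k=6,j=2): S=60.3697, K−S=60.2003, hold=58.1913 ⇒ V=60.2003 exercise | (k=6,j=3): S=82.7200, K−S=37.8500, hold=35.8410 ⇒ V=37.8500 exercise | (k=6,j=4): S=113.3449, K−S=7.2251, hold=13.0843 ⇒ V=13.0843 continue | (k=6,j=5): S=155.3079, K−S=0.0000, hold=1.6482 ⇒ V=1.6482 continue | (k=6,j=6): S=212.8065, K−S=0.0000, hold=0.0000 ⇒ V=0.0000 continue
k=5: (k=5,j=0): S=37.6385, K−S=82.9315, hold=80.9225 ⇒ V=82.9315 exercise | (k=5,j=1): S=51.5731, K−S=68.9969, hold=66.9879 ⇒ V=68.9969 exercise | (k=5,j=2): S=70.6667, K−S=49.9033, hold=47.8943 ⇒ V=49.9033 exercise | (k=5,j=3): S=96.8292, K−S=23.7408, hold=24.6949 ⇒ V=24.6949 continue | (k=5,j=4): S=132.6776, K−S=0.0000, hold=7.0828 ⇒ V=7.0828 continue | (k=5,j=5): S=181.7981, K−S=0.0000, hold=0.7872 ⇒ V=0.7872 continue
k=4: (k=4,j=0): S=44.0583, K−S=76.5117, hold=74.5027 ⇒ V=76.5117 exercise | (k=4,j=1): S=60.3697, K−S=60.2003, hold=58.1913 ⇒ V=60.2003 exercise | (k=4,j=2): S=82.7200, K−S=37.8500, hold=36.3235 ⇒ V=37.8500 exercise | (k=4,j=3): S=113.3449, K−S=7.2251, hold=15.3767 ⇒ V=15.3767 continue | (k=4,j=4): S=155.3079, K−S=0.0000, hold=3.7810 ⇒ V=3.7810 continue
k=3: (k=3,j=0): S=51.5731, K−S=68.9969, hold=66.9879 ⇒ V=68.9969 exercise | (k=3,j=1): S=70.6667, K−S=49.9033, hold=47.8943 ⇒ V=49.9033 exercise | (k=3,j=2): S=96.8292, K−S=23.7408, hold=25.8542 ⇒ V=25.8542 continue | (k=3,j=3): S=132.6776, K−S=0.0000, hold=9.2564 ⇒ V=9.2564 continue
k=2: (k=2,j=0): S=60.3697, K−S=60.2003, hold=58.1913 ⇒ V=60.2003 exercise | (k=2,j=1): S=82.7200, K−S=37.8500, hold=36.9098 ⇒ V=37.8500 exercise | (k=2,j=2): S=113.3449, K−S=7.2251, hold=17.0296 ⇒ V=17.0296 continue
k=1: (k=1,j=0): S=70.6667, K−S=49.9033, hold=47.8943 ⇒ V=49.9033 exercise | (k=1,j=1): S=96.8292, K−S=23.7408, hold=26.6901 ⇒ V=26.6901 continue
k=0: (k=0,j=0): S=82.7200, K−S=37.8500, hold=37.3325 ⇒ V=37.8500 exercise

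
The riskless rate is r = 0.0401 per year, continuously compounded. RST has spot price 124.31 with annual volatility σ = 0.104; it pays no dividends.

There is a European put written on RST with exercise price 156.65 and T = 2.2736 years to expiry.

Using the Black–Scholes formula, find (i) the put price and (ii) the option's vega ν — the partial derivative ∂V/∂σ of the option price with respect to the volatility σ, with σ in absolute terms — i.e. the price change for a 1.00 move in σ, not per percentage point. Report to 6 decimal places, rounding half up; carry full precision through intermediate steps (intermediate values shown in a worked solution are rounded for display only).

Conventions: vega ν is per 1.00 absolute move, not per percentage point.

σ√T = 0.104·√2.2736 = 0.156816
d₁ = (ln(S/K) + (r+σ²/2)T) / (σ√T) = (ln(124.31/156.65) + (0.0401+0.104²/2)·2.2736) / 0.156816 = (-0.231236 + 0.103467) / 0.156816 = -0.814768
d₂ = d₁ − σ√T = -0.814768 − 0.156816 = -0.971584
e^{−rT} = 0.912861
N(−d₁) = 0.792397,  N(−d₂) = 0.834371
Put price V = K·e^{−rT}·N(−d₂) − S·N(−d₁) = 119.314833 − 98.502909 = 20.811924
φ(d₁) = (1/√(2π))·e^{−d₁²/2} = 0.286258
ν = S·φ(d₁)·√T = 53.656311

price = 20.811924
ν = 53.656311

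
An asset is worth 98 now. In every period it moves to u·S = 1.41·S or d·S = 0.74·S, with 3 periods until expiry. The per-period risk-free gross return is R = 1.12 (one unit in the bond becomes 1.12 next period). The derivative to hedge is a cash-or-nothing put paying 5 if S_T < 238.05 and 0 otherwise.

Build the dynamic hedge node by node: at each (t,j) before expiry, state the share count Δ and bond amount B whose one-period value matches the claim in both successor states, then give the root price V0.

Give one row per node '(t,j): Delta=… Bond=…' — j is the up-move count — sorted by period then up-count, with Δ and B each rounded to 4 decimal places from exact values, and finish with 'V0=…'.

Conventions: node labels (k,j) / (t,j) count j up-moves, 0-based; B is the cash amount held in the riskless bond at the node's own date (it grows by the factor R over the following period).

(0,0): Delta=-0.0195 Bond=4.8233
(1,0): Delta=0.0000 Bond=3.9860
(1,1): Delta=-0.0273 Bond=6.4829
(2,0): Delta=0.0000 Bond=4.4643
(2,1): Delta=0.0000 Bond=4.4643
(2,2): Delta=-0.0383 Bond=9.3950
V0=2.9096

The replicating-portfolio and risk-neutral prices coincide; use p* = (1.12−0.74)/(1.41−0.74) = 0.5672 for the latter.
Payoffs at expiry: V(3,0)=5.0000, V(3,1)=5.0000, V(3,2)=5.0000, V(3,3)=0.0000
Node (2,0) S=53.6648: V=(p*·5.0000+(1−p*)·5.0000)/1.12=4.4643; Δ=(5.0000−5.0000)/(75.6674−39.7120)=0.0000; B=V−Δ·S=4.4643
Node (2,1) S=102.2532: V=(p*·5.0000+(1−p*)·5.0000)/1.12=4.4643; Δ=(5.0000−5.0000)/(144.1770−75.6674)=0.0000; B=V−Δ·S=4.4643
Node (2,2) S=194.8338: V=(p*·0.0000+(1−p*)·5.0000)/1.12=1.9323; Δ=(0.0000−5.0000)/(274.7157−144.1770)=-0.0383; B=V−Δ·S=9.3950
Node (1,0) S=72.5200: V=(p*·4.4643+(1−p*)·4.4643)/1.12=3.9860; Δ=(4.4643−4.4643)/(102.2532−53.6648)=0.0000; B=V−Δ·S=3.9860
Node (1,1) S=138.1800: V=(p*·1.9323+(1−p*)·4.4643)/1.12=2.7038; Δ=(1.9323−4.4643)/(194.8338−102.2532)=-0.0273; B=V−Δ·S=6.4829
Node (0,0) S=98.0000: V=(p*·2.7038+(1−p*)·3.9860)/1.12=2.9096; Δ=(2.7038−3.9860)/(138.1800−72.5200)=-0.0195; B=V−Δ·S=4.8233
Sanity check at the root: Δ(0,0)·S0 + B(0,0) reproduces V0 = 2.9096.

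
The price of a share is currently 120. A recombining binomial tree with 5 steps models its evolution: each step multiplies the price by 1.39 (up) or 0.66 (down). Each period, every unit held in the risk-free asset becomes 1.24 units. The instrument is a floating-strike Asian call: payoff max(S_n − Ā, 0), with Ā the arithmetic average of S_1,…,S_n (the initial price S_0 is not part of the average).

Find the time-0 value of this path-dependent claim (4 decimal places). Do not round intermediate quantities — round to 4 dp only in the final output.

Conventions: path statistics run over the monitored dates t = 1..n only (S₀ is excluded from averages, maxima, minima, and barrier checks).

price = 39.9436

With p* = (R−d)/(u−d) = 0.7945, sum probability × payoff across the paths and divide by R^5.
Enumerate all 2^5 = 32 price paths (U = up ×1.39, D = down ×0.66); each path with k up-moves has probability p*^k·(1−p*)^(5−k).
DDDDD: Ā=40.7538, payoff=0.0000, prob=0.000366
UDDDD: Ā=85.8301, payoff=0.0000, prob=0.001416
DUDDD: Ā=68.3101, payoff=0.0000, prob=0.001416
UUDDD: Ā=143.8651, payoff=0.0000, prob=0.005477
DDUDD: Ā=56.7469, payoff=0.0000, prob=0.001416
UDUDD: Ā=119.5123, payoff=0.0000, prob=0.005477
DUUDD: Ā=101.9923, payoff=0.0000, prob=0.005477
UUUDD: Ā=214.8020, payoff=0.0000, prob=0.021176
DDDUD: Ā=49.1151, payoff=0.0000, prob=0.001416
UDDUD: Ā=103.4395, payoff=0.0000, prob=0.005477
DUDUD: Ā=85.9195, payoff=0.0000, prob=0.005477
UUDUD: Ā=180.9516, payoff=0.0000, prob=0.021176
DDUUD: Ā=74.3563, payoff=0.0000, prob=0.005477
UDUUD: Ā=156.5988, payoff=0.0000, prob=0.021176
DUUUD: Ā=139.0788, payoff=1.3039, prob=0.021176
UUUUD: Ā=292.9084, payoff=2.7460, prob=0.081882
DDDDU: Ā=44.0782, payoff=0.0000, prob=0.001416
UDDDU: Ā=92.8314, payoff=0.0000, prob=0.005477
DUDDU: Ā=75.3114, payoff=0.0000, prob=0.005477
UUDDU: Ā=158.6103, payoff=0.0000, prob=0.021176
DDUDU: Ā=63.7482, payoff=2.9083, prob=0.005477
UDUDU: Ā=134.2575, payoff=6.1251, prob=0.021176
DUUDU: Ā=116.7375, payoff=23.6451, prob=0.021176
UUUDU: Ā=245.8563, payoff=49.7981, prob=0.081882
DDDUU: Ā=56.1165, payoff=10.5400, prob=0.005477
UDDUU: Ā=118.1847, payoff=22.1980, prob=0.021176
DUDUU: Ā=100.6647, payoff=39.7180, prob=0.021176
UUDUU: Ā=212.0060, payoff=83.6485, prob=0.081882
DDUUU: Ā=89.1015, payoff=51.2812, prob=0.021176
UDUUU: Ā=187.6532, payoff=108.0013, prob=0.081882
DUUUU: Ā=170.1332, payoff=125.5213, prob=0.081882
UUUUU: Ā=358.3107, payoff=264.3554, prob=0.316611
Price = Σ prob·payoff / R^5 = 117.099611 / 2.931625 = 39.9436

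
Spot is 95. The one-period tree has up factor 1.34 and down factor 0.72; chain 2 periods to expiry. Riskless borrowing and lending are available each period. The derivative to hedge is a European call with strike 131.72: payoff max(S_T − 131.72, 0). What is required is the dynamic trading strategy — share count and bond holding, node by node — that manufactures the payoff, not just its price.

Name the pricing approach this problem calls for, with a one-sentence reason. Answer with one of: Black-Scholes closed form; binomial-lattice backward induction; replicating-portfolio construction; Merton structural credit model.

Key observation: since the answer must list Δ and B at each node of the 1.34/0.72 lattice on 95, the replicating-portfolio method — solving the two-state system at every node — is the one that applies.

framework: replicating-portfolio construction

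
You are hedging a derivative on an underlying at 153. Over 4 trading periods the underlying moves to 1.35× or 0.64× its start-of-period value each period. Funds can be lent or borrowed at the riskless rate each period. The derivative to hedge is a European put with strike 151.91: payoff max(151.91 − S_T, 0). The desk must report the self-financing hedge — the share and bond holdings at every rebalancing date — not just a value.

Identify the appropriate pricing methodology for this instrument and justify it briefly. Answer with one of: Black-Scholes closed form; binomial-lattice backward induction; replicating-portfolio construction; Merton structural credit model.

Key observation: what is demanded is not a single number but the (Δ, B) position at each node of the 1.35/0.64 tree starting at 153; constructing those positions is the replicating-portfolio method.

framework: replicating-portfolio construction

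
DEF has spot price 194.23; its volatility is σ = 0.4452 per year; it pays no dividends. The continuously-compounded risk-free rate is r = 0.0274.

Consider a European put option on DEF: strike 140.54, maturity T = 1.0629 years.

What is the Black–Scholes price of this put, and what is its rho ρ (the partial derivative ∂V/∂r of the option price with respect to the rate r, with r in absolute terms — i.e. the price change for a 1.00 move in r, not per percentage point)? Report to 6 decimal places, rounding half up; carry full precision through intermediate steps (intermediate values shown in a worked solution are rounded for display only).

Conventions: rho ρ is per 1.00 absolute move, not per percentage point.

price = 9.351289
ρ = -42.800026

σ√T = 0.4452·√1.0629 = 0.458988
d₁ = (ln(S/K) + (r+σ²/2)T) / (σ√T) = (ln(194.23/140.54) + (0.0274+0.4452²/2)·1.0629) / 0.458988 = (0.323551 + 0.134458) / 0.458988 = 0.997868
d₂ = d₁ − σ√T = 0.997868 − 0.458988 = 0.538880
e^{−rT} = 0.971297
N(−d₁) = 0.159172,  N(−d₂) = 0.294985
Put price V = K·e^{−rT}·N(−d₂) − S·N(−d₁) = 40.267218 − 30.915929 = 9.351289
ρ = −K·T·e^{−rT}·N(−d₂) = -42.800026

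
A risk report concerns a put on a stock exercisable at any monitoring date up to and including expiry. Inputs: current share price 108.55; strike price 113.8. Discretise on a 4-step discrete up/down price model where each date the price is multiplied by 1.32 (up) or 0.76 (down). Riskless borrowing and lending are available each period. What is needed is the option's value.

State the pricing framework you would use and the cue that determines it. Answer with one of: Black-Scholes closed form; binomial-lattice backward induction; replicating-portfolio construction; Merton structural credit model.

Key observation: an American put (K = 113.8, S₀ = 108.55) on a 4-date tree has no closed form — the optimal stopping decision is embedded and must be resolved recursively from expiry.

framework: binomial-lattice backward induction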